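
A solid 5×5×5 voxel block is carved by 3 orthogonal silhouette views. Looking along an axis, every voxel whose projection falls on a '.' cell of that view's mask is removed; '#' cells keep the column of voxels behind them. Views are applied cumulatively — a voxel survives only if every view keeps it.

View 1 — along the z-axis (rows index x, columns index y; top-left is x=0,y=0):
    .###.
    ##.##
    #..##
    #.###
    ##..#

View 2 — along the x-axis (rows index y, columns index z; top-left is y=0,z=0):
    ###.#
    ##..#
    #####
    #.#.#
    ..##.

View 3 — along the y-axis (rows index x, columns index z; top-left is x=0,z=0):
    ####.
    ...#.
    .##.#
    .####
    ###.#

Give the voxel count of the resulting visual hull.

initial block: 5^3 = 125
  1. axis=2 (XY plane), |mask|=17  ⇒  voxels=85
  2. axis=0 (YZ plane), |mask|=17  ⇒  voxels=55
  3. axis=1 (XZ plane), |mask|=16  ⇒  voxels=34

|visual hull| = 34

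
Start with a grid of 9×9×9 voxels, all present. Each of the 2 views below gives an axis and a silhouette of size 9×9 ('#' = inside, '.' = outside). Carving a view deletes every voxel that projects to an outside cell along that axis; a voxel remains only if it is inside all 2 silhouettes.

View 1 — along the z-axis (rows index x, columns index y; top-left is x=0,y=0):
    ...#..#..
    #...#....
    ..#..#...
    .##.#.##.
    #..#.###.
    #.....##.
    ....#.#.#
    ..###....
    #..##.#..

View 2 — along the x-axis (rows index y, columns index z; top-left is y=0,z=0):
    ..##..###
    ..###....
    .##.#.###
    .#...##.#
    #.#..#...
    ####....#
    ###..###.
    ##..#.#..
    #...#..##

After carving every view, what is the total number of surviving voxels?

before carving: 729 voxels (9×9×9)
after view 1 [z-axis, 29 of 81 cells solid] → remaining = 261
after view 2 [x-axis, 40 of 81 cells solid] → remaining = 134

voxel count = 134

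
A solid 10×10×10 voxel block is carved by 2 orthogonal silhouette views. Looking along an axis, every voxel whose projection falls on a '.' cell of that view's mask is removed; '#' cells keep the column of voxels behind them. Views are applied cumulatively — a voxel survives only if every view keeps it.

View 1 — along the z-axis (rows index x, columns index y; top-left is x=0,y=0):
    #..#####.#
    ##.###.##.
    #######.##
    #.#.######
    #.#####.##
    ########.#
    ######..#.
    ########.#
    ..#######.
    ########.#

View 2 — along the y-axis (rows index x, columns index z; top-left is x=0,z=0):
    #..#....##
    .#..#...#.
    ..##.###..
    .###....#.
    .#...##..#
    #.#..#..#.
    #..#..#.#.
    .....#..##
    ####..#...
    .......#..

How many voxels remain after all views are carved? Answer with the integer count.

before carving: 1000 voxels (10×10×10)
carve view 1 (along z, XY-mask fill 80/100): 800 voxels remain
carve view 2 (along y, XZ-mask fill 37/100): 293 voxels remain

voxel count = 293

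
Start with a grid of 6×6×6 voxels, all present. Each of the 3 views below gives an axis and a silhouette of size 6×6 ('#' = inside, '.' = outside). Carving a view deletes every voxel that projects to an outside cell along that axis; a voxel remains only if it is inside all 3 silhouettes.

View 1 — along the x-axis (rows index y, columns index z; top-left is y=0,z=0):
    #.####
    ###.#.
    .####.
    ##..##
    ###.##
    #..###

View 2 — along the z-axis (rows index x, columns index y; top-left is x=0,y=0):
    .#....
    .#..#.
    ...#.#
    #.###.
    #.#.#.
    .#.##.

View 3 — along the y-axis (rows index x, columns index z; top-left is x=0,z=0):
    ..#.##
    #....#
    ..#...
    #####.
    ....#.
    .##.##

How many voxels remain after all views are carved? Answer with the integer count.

33 voxels

initial block: 6^3 = 216
carve view 1 (along x, YZ-mask fill 26/36): 156 voxels remain
carve view 2 (along z, XY-mask fill 15/36): 66 voxels remain
carve view 3 (along y, XZ-mask fill 16/36): 33 voxels remain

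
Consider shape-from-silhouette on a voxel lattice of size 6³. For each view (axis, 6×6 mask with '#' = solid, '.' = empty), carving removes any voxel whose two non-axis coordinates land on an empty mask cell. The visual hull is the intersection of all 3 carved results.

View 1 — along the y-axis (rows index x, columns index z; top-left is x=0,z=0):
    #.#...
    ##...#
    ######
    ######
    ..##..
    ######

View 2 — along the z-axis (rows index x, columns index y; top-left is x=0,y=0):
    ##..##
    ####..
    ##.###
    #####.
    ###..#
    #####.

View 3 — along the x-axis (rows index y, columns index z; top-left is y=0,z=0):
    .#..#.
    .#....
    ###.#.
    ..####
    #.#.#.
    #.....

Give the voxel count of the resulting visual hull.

48 voxels

initial block: 6^3 = 216
step 1: project along y, AND mask (25/36) → |grid| = 150
step 2: project along z, AND mask (27/36) → |grid| = 118
step 3: project along x, AND mask (15/36) → |grid| = 48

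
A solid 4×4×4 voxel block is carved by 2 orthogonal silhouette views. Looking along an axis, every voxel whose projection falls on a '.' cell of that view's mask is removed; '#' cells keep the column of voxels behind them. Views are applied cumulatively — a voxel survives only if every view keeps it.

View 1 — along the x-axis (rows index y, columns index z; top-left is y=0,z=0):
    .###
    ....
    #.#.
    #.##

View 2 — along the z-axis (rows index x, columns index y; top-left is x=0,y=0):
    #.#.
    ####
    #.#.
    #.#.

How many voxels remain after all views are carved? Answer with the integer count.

|visual hull| = 23

before carving: 64 voxels (4×4×4)
  1. axis=0 (YZ plane), |mask|=8  ⇒  voxels=32
  2. axis=2 (XY plane), |mask|=10  ⇒  voxels=23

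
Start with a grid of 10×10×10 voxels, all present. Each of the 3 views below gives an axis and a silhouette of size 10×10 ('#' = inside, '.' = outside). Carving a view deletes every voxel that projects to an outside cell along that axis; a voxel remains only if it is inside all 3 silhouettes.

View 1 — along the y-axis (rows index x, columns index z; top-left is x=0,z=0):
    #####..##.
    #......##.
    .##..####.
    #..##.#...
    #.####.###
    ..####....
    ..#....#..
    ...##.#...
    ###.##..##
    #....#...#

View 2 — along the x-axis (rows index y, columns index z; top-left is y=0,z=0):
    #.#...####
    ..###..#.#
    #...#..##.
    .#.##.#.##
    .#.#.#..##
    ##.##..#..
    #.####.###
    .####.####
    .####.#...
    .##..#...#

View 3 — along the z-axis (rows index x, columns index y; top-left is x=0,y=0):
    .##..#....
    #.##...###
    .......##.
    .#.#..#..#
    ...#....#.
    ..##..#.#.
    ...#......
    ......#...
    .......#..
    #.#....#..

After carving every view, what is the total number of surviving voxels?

|visual hull| = 66

initial block: 10^3 = 1000
  1. axis=1 (XZ plane), |mask|=47  ⇒  voxels=470
  2. axis=0 (YZ plane), |mask|=56  ⇒  voxels=263
  3. axis=2 (XY plane), |mask|=27  ⇒  voxels=66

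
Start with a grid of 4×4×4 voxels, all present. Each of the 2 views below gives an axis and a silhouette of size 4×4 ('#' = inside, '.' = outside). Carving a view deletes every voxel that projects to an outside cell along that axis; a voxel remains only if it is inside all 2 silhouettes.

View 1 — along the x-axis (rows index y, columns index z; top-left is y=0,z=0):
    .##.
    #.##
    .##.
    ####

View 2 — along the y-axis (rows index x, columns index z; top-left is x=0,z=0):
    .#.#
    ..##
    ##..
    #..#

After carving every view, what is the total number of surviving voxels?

full grid |V| = 64
carve view 1 (along x, YZ-mask fill 11/16): 44 voxels remain
carve view 2 (along y, XZ-mask fill 8/16): 20 voxels remain

voxel count = 20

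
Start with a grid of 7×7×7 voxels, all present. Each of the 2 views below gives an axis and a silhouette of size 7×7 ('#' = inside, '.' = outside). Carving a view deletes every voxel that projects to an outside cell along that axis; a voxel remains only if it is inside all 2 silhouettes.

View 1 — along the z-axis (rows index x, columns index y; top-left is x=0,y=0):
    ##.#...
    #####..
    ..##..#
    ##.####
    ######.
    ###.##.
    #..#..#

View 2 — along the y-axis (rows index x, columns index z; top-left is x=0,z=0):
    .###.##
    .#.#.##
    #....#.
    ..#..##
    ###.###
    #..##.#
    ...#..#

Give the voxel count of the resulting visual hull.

full grid |V| = 343
carve view 1 (along z, XY-mask fill 31/49): 217 voxels remain
carve view 2 (along y, XZ-mask fill 26/49): 121 voxels remain

remaining voxels: 121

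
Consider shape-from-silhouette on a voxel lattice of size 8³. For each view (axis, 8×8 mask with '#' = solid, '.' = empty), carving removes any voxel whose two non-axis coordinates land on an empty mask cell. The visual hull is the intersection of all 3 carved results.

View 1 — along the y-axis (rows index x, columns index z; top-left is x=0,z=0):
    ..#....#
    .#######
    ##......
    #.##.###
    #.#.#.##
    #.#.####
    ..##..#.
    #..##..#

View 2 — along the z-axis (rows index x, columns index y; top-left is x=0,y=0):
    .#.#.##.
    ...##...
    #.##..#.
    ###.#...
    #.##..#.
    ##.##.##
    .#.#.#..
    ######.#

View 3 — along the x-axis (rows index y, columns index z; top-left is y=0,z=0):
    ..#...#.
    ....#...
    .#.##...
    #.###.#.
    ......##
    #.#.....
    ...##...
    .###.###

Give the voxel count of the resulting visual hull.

full grid |V| = 512
[1] y-view keeps 35 columns → grid now 280
[2] z-view keeps 34 columns → grid now 147
[3] x-view keeps 23 columns → grid now 51

remaining voxels: 51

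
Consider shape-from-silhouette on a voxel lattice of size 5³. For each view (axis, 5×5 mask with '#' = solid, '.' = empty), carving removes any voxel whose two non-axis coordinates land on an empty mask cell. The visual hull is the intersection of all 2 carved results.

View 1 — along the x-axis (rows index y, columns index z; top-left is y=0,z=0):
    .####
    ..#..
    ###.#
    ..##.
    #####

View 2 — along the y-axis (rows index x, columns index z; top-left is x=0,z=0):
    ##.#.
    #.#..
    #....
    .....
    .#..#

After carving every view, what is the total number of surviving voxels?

voxel count = 23

before carving: 125 voxels (5×5×5)
step 1: project along x, AND mask (16/25) → |grid| = 80
step 2: project along y, AND mask (8/25) → |grid| = 23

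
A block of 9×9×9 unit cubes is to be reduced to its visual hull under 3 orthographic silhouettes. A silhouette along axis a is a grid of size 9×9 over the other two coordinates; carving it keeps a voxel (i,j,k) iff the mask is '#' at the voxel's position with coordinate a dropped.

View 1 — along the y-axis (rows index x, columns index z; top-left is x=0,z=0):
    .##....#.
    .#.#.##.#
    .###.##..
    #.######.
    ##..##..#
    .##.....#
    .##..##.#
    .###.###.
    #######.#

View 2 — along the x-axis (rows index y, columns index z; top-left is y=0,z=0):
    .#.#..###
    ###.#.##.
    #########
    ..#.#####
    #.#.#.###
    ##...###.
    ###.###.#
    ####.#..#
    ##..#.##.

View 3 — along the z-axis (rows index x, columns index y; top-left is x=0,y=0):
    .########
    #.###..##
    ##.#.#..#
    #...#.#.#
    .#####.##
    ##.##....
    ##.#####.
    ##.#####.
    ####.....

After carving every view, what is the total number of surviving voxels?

175 voxels

start: 9×9×9 = 729 voxels
  1. axis=1 (XZ plane), |mask|=47  ⇒  voxels=423
  2. axis=0 (YZ plane), |mask|=55  ⇒  voxels=286
  3. axis=2 (XY plane), |mask|=52  ⇒  voxels=175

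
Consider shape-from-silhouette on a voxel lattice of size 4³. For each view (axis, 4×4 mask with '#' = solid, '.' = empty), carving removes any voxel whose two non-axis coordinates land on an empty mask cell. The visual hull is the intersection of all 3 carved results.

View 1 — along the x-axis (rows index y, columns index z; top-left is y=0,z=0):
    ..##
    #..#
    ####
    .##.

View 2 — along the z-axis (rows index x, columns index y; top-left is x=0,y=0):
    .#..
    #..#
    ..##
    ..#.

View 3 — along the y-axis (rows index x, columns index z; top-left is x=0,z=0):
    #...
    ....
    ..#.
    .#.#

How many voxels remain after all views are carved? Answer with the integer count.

before carving: 64 voxels (4×4×4)
[1] x-view keeps 10 columns → grid now 40
[2] z-view keeps 6 columns → grid now 16
[3] y-view keeps 4 columns → grid now 5

|visual hull| = 5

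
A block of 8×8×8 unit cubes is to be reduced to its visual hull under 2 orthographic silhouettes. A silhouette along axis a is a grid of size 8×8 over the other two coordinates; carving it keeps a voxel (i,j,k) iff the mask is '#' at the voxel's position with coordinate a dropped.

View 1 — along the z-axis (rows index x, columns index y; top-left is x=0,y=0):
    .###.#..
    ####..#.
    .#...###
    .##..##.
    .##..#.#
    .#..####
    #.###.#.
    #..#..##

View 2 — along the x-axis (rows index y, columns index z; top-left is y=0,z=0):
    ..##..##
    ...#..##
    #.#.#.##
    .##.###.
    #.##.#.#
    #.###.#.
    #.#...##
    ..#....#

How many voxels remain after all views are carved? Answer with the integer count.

start: 8×8×8 = 512 voxels
step 1: project along z, AND mask (35/64) → |grid| = 280
step 2: project along x, AND mask (33/64) → |grid| = 142

voxel count = 142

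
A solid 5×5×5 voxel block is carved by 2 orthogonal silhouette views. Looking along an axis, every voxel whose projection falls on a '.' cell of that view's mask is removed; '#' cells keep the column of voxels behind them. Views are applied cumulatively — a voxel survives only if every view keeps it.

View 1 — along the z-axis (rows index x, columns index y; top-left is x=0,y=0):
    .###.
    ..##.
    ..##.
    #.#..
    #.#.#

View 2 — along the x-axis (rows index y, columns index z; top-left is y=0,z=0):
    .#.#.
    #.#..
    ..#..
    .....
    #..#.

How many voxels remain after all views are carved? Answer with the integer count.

full grid |V| = 125
step 1: project along z, AND mask (12/25) → |grid| = 60
step 2: project along x, AND mask (7/25) → |grid| = 13

|visual hull| = 13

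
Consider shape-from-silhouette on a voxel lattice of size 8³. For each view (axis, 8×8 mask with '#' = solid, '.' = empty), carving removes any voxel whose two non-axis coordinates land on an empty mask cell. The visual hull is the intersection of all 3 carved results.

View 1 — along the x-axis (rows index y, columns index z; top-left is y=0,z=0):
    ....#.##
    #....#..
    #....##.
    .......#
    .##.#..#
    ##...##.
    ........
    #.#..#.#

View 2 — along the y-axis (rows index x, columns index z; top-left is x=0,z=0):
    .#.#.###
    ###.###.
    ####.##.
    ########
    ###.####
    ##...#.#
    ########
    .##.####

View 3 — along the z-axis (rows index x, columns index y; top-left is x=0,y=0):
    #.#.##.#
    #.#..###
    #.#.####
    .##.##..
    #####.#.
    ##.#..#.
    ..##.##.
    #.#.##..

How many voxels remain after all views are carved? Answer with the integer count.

initial block: 8^3 = 512
carve view 1 (along x, YZ-mask fill 21/64): 168 voxels remain
carve view 2 (along y, XZ-mask fill 50/64): 139 voxels remain
carve view 3 (along z, XY-mask fill 38/64): 86 voxels remain

|visual hull| = 86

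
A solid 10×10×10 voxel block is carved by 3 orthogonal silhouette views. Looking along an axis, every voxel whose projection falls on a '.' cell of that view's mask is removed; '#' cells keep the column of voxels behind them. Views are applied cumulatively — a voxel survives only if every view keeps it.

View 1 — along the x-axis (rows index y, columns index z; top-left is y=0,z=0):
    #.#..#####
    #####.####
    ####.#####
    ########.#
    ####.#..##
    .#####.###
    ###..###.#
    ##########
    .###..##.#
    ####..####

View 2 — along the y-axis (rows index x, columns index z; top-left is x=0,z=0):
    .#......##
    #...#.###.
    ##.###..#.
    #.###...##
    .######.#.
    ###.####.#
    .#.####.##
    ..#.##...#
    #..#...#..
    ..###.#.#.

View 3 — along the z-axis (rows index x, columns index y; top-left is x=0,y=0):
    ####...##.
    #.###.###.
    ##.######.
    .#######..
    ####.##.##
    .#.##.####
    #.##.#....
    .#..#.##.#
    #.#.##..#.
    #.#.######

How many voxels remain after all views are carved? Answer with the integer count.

271 voxels

full grid |V| = 1000
step 1: project along x, AND mask (80/100) → |grid| = 800
step 2: project along y, AND mask (54/100) → |grid| = 416
step 3: project along z, AND mask (65/100) → |grid| = 271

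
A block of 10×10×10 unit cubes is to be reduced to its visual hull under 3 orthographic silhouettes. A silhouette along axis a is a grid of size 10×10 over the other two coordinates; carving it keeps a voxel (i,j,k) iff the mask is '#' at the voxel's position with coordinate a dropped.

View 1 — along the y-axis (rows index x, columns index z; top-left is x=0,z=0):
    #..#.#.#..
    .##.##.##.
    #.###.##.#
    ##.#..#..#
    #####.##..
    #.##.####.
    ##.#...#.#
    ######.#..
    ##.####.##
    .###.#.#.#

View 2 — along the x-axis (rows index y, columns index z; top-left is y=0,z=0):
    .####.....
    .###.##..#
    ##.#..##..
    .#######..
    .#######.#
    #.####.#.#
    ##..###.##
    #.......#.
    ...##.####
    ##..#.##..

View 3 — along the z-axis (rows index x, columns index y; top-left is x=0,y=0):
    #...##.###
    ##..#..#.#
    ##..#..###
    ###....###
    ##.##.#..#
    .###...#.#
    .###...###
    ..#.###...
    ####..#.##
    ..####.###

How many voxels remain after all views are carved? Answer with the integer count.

full grid |V| = 1000
[1] y-view keeps 62 columns → grid now 620
[2] x-view keeps 57 columns → grid now 364
[3] z-view keeps 58 columns → grid now 209

voxel count = 209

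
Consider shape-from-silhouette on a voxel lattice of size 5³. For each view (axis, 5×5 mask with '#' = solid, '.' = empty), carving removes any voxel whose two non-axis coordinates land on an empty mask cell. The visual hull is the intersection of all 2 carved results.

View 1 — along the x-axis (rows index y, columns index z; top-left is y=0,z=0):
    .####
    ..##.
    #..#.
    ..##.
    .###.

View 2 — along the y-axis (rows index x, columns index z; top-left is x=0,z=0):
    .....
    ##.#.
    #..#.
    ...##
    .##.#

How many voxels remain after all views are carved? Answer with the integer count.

before carving: 125 voxels (5×5×5)
carve view 1 (along x, YZ-mask fill 13/25): 65 voxels remain
carve view 2 (along y, XZ-mask fill 10/25): 27 voxels remain

voxel count = 27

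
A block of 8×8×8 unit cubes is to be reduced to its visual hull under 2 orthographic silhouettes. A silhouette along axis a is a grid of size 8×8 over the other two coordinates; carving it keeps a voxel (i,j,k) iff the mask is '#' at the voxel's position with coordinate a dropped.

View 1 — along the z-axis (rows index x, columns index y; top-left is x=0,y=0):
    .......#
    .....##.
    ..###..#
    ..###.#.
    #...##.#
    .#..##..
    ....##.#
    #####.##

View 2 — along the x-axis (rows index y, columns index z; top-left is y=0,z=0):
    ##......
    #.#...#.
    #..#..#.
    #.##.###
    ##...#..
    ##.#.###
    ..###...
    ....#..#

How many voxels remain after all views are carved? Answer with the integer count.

initial block: 8^3 = 512
step 1: project along z, AND mask (28/64) → |grid| = 224
step 2: project along x, AND mask (28/64) → |grid| = 98

|visual hull| = 98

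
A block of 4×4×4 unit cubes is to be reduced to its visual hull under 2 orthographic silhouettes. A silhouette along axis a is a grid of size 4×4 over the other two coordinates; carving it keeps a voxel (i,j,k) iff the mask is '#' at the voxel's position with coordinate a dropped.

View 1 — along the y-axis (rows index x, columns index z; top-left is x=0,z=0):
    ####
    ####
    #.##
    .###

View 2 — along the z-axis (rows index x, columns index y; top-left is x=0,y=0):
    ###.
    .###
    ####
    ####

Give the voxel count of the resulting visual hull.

initial block: 4^3 = 64
carve view 1 (along y, XZ-mask fill 14/16): 56 voxels remain
carve view 2 (along z, XY-mask fill 14/16): 48 voxels remain

48 voxels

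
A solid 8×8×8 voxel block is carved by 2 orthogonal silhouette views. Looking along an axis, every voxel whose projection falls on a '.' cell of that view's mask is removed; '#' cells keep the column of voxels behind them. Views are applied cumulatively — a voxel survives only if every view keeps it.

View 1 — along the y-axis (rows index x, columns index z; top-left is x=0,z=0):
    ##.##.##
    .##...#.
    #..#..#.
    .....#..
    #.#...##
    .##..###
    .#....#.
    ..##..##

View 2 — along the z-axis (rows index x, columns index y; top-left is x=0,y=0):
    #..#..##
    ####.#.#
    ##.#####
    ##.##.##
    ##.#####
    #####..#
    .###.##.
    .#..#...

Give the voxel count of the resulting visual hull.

start: 8×8×8 = 512 voxels
carve view 1 (along y, XZ-mask fill 28/64): 224 voxels remain
carve view 2 (along z, XY-mask fill 43/64): 145 voxels remain

remaining voxels: 145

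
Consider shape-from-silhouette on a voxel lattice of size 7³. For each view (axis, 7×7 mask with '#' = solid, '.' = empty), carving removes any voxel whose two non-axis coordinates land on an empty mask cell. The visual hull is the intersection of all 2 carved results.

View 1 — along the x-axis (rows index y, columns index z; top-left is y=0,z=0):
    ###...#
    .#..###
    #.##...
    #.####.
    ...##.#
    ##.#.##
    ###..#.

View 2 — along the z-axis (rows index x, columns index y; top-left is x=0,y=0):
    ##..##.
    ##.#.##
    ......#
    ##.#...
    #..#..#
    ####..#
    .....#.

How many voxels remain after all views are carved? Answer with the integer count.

remaining voxels: 93

initial block: 7^3 = 343
[1] x-view keeps 28 columns → grid now 196
[2] z-view keeps 22 columns → grid now 93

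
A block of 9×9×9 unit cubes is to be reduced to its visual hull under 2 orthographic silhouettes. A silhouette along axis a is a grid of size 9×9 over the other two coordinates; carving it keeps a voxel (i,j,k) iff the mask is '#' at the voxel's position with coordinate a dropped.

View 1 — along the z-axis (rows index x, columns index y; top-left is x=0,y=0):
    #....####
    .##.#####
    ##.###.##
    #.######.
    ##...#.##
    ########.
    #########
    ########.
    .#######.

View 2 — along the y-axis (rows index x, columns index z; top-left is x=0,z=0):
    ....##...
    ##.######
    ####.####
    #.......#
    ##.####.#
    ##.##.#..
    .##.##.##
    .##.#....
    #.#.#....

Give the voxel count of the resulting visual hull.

remaining voxels: 310

full grid |V| = 729
carve view 1 (along z, XY-mask fill 63/81): 567 voxels remain
carve view 2 (along y, XZ-mask fill 44/81): 310 voxels remain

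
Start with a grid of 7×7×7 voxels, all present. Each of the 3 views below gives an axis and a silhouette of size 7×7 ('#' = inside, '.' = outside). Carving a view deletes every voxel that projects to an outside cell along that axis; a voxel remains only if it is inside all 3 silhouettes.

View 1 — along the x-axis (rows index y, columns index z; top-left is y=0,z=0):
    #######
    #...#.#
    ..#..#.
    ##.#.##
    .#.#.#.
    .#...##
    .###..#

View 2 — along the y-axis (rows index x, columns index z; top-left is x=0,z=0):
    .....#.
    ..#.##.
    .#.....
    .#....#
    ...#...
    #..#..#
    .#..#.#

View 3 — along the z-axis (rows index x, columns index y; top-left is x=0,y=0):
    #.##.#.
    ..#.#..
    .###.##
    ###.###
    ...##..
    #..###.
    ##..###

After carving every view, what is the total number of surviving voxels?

|visual hull| = 38

full grid |V| = 343
  1. axis=0 (YZ plane), |mask|=27  ⇒  voxels=189
  2. axis=1 (XZ plane), |mask|=14  ⇒  voxels=58
  3. axis=2 (XY plane), |mask|=28  ⇒  voxels=38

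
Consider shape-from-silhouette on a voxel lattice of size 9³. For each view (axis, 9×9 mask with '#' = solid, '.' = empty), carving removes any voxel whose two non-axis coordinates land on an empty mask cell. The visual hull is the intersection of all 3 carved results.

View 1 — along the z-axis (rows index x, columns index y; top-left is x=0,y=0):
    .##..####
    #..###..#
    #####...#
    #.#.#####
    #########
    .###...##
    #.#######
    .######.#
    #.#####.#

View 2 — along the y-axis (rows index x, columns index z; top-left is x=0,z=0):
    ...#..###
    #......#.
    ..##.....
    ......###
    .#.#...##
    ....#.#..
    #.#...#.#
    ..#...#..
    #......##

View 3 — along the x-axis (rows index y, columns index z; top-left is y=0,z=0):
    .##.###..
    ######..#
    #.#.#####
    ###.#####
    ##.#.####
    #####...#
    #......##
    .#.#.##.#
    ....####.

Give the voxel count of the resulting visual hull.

full grid |V| = 729
step 1: project along z, AND mask (60/81) → |grid| = 540
step 2: project along y, AND mask (26/81) → |grid| = 180
step 3: project along x, AND mask (52/81) → |grid| = 114

voxel count = 114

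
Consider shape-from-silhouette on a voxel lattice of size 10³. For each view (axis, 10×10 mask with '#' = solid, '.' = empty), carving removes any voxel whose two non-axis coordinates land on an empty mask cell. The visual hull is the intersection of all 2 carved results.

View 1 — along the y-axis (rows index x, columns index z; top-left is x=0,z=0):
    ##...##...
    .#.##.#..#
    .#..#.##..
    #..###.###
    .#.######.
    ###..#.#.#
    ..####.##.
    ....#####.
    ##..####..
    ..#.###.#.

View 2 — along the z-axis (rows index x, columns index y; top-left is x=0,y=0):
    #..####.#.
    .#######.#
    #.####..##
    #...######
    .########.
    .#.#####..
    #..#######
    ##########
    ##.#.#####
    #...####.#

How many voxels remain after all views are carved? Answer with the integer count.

initial block: 10^3 = 1000
  1. axis=1 (XZ plane), |mask|=55  ⇒  voxels=550
  2. axis=2 (XY plane), |mask|=74  ⇒  voxels=409

remaining voxels: 409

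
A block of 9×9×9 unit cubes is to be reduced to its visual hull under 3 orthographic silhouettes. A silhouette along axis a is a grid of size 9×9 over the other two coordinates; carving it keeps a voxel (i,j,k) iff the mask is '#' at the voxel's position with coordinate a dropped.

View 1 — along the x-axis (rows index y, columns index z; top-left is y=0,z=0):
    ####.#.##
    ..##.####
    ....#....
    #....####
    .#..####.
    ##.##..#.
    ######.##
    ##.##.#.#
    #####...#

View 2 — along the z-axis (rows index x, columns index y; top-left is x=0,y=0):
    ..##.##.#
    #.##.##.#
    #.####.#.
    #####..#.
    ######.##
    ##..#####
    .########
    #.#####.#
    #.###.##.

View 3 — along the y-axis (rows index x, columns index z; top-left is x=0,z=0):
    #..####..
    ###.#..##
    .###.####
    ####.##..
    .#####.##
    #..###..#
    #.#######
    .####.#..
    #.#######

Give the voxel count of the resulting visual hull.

before carving: 729 voxels (9×9×9)
[1] x-view keeps 49 columns → grid now 441
[2] z-view keeps 59 columns → grid now 311
[3] y-view keeps 57 columns → grid now 219

|visual hull| = 219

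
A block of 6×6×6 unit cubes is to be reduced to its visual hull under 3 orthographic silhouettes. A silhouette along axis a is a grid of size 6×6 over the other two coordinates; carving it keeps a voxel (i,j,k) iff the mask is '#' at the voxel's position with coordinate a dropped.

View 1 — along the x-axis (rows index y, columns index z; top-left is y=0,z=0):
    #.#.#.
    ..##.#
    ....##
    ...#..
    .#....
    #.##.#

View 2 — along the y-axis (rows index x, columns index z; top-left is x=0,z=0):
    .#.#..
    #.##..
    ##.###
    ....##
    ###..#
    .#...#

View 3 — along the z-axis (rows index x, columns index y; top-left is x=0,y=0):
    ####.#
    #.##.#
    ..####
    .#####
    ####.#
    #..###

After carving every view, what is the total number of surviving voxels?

before carving: 216 voxels (6×6×6)
[1] x-view keeps 14 columns → grid now 84
[2] y-view keeps 18 columns → grid now 41
[3] z-view keeps 27 columns → grid now 30

remaining voxels: 30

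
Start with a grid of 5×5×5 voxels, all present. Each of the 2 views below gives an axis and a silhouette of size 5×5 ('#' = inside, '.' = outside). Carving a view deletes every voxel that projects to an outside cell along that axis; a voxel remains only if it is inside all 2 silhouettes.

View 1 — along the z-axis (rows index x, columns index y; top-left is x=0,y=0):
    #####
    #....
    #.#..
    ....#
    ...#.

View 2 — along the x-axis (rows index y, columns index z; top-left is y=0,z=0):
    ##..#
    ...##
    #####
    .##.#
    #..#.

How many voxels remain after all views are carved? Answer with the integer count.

before carving: 125 voxels (5×5×5)
carve view 1 (along z, XY-mask fill 10/25): 50 voxels remain
carve view 2 (along x, YZ-mask fill 15/25): 31 voxels remain

|visual hull| = 31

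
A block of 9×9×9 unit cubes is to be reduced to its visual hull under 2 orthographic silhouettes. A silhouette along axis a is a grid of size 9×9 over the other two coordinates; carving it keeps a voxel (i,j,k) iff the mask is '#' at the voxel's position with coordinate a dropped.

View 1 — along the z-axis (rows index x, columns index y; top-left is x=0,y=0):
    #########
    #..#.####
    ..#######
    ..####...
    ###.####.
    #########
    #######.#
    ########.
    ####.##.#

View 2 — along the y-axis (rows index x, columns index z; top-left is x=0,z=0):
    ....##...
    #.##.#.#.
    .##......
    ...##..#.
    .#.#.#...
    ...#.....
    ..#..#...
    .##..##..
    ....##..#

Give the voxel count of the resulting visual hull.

voxel count = 173

start: 9×9×9 = 729 voxels
V1 z: intersect with XY mask (65 set) -- 585 left
V2 y: intersect with XZ mask (25 set) -- 173 left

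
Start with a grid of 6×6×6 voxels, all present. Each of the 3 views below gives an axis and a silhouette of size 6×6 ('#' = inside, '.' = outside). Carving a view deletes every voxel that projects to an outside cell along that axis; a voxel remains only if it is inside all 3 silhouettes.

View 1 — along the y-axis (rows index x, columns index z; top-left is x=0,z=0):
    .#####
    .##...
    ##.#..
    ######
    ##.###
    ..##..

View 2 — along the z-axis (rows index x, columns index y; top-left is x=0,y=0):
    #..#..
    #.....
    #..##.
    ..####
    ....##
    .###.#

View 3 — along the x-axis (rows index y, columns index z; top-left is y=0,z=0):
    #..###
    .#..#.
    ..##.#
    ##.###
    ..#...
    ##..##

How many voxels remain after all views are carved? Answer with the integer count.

32 voxels

initial block: 6^3 = 216
  1. axis=1 (XZ plane), |mask|=23  ⇒  voxels=138
  2. axis=2 (XY plane), |mask|=16  ⇒  voxels=63
  3. axis=0 (YZ plane), |mask|=19  ⇒  voxels=32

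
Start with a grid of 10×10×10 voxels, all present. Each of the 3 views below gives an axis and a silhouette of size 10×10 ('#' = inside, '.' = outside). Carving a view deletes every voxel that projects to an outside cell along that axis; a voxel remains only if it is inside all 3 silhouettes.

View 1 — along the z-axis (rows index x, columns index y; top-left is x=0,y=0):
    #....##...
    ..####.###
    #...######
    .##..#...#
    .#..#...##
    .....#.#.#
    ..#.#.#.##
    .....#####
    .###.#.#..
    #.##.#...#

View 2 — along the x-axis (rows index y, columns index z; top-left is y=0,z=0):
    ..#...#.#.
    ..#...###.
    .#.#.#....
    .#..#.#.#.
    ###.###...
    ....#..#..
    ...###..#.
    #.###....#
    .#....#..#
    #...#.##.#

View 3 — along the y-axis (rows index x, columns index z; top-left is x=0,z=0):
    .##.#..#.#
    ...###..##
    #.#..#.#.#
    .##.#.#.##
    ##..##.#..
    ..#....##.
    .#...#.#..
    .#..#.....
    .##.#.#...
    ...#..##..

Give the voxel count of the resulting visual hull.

before carving: 1000 voxels (10×10×10)
carve view 1 (along z, XY-mask fill 48/100): 480 voxels remain
carve view 2 (along x, YZ-mask fill 39/100): 184 voxels remain
carve view 3 (along y, XZ-mask fill 41/100): 77 voxels remain

voxel count = 77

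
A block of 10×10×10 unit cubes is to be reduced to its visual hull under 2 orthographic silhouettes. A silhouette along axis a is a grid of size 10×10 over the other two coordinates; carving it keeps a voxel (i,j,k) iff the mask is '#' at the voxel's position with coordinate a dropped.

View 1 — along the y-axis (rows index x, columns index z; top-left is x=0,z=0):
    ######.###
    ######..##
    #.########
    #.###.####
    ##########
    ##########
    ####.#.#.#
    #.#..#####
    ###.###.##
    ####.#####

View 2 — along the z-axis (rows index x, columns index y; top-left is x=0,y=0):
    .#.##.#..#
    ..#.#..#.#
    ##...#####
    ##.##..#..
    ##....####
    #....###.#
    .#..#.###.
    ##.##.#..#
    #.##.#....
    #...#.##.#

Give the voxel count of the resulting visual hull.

initial block: 10^3 = 1000
step 1: project along y, AND mask (85/100) → |grid| = 850
step 2: project along z, AND mask (52/100) → |grid| = 444

444 voxels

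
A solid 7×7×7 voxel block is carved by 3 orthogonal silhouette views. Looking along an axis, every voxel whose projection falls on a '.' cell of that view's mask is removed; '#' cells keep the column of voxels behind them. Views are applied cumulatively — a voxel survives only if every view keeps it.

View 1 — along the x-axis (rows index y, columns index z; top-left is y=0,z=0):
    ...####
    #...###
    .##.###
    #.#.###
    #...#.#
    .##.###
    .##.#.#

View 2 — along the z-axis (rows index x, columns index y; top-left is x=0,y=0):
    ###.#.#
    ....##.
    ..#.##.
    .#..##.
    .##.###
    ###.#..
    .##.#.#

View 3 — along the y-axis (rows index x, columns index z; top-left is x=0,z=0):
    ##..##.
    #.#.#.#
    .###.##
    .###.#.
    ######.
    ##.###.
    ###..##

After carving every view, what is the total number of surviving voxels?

remaining voxels: 70

initial block: 7^3 = 343
[1] x-view keeps 30 columns → grid now 210
[2] z-view keeps 26 columns → grid now 106
[3] y-view keeps 33 columns → grid now 70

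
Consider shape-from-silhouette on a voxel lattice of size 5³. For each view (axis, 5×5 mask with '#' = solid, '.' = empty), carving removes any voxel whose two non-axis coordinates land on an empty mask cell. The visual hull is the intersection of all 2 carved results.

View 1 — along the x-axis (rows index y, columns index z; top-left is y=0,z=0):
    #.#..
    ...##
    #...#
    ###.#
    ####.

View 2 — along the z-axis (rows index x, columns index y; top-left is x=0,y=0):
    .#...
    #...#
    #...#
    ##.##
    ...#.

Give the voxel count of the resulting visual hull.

before carving: 125 voxels (5×5×5)
[1] x-view keeps 14 columns → grid now 70
[2] z-view keeps 10 columns → grid now 30

remaining voxels: 30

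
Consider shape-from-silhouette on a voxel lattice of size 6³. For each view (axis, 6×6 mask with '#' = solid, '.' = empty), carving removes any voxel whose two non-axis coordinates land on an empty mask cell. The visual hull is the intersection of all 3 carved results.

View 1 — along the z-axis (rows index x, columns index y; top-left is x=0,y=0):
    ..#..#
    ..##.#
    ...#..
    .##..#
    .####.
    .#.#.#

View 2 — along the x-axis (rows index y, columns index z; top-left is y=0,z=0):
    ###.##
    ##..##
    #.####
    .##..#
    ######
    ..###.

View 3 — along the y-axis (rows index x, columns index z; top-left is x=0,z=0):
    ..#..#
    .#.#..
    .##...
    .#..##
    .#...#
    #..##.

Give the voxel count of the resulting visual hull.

25 voxels

initial block: 6^3 = 216
V1 z: intersect with XY mask (16 set) -- 96 left
V2 x: intersect with YZ mask (26 set) -- 62 left
V3 y: intersect with XZ mask (14 set) -- 25 left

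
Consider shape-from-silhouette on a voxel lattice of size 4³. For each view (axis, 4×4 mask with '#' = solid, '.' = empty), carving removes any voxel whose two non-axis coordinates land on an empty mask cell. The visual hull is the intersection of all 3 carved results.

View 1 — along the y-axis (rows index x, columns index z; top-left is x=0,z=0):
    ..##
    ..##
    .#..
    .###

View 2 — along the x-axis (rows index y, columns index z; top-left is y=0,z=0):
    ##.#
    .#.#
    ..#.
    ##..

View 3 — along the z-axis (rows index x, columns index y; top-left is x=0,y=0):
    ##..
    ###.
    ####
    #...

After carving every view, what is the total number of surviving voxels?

10 voxels

start: 4×4×4 = 64 voxels
[1] y-view keeps 8 columns → grid now 32
[2] x-view keeps 8 columns → grid now 15
[3] z-view keeps 10 columns → grid now 10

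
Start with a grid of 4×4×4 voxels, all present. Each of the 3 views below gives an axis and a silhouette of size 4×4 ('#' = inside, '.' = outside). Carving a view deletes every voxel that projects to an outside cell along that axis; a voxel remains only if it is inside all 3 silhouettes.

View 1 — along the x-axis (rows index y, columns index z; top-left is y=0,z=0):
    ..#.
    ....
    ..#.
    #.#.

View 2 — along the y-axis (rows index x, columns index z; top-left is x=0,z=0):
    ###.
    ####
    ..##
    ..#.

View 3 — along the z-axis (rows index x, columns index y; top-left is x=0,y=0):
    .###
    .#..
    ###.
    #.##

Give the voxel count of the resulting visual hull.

initial block: 4^3 = 64
step 1: project along x, AND mask (4/16) → |grid| = 16
step 2: project along y, AND mask (10/16) → |grid| = 14
step 3: project along z, AND mask (10/16) → |grid| = 8

|visual hull| = 8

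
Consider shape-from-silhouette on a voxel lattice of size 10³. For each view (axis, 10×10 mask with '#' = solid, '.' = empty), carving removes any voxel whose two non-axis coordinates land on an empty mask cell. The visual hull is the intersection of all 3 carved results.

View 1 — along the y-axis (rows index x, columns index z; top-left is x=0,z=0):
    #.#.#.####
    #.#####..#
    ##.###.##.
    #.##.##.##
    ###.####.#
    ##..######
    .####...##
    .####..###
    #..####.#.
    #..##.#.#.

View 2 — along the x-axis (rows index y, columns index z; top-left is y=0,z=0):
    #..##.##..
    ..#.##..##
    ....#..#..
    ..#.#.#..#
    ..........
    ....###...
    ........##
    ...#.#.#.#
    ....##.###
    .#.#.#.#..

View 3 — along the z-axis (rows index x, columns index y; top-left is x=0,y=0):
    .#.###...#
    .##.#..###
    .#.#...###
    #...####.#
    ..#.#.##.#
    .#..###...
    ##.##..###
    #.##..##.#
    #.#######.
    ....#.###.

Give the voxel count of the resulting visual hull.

before carving: 1000 voxels (10×10×10)
[1] y-view keeps 68 columns → grid now 680
[2] x-view keeps 34 columns → grid now 235
[3] z-view keeps 56 columns → grid now 121

remaining voxels: 121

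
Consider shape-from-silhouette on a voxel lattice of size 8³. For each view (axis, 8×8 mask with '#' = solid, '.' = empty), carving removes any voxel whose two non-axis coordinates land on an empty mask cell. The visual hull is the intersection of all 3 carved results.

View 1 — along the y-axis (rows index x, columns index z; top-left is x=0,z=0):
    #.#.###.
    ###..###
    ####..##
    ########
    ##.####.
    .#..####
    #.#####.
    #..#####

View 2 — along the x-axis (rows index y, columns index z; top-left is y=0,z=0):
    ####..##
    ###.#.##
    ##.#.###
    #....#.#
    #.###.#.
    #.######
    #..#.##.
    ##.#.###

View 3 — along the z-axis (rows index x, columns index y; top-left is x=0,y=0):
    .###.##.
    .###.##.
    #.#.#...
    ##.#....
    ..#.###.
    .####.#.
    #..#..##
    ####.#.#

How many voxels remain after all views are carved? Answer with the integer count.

initial block: 8^3 = 512
V1 y: intersect with XZ mask (48 set) -- 384 left
V2 x: intersect with YZ mask (43 set) -- 265 left
V3 z: intersect with XY mask (35 set) -- 141 left

|visual hull| = 141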